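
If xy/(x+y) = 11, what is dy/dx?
Take d/dx of both sides. Since y is implicitly a function of x, the chain rule attaches a y' = dy/dx factor whenever we differentiate through y.

Set F(x, y) = (left side) − (right side), so the curve is F = 0. Differentiating each term of F:
  d/dx[xy/(x + y)] = xy(-y' - 1)/(x + y)^2 + x·y'/(x + y) + y/(x + y)
  d/dx[-11] = 0

Collecting, the y'-free part is the partial derivative in x and the y' coefficient is the partial derivative in y:
  ∂F/∂x = -xy/(x + y)^2 + y/(x + y)
  ∂F/∂y = -xy/(x + y)^2 + x/(x + y)

so d/dx[F(x, y(x))] = ∂F/∂x + (∂F/∂y)·y' = 0. Rearranging,
  dy/dx = -(∂F/∂x)/(∂F/∂y) = -(-xy/(x + y)^2 + y/(x + y))/(-xy/(x + y)^2 + x/(x + y))
        = -(y^2/(x + y)^2)/(x^2/(x + y)^2) = -y^2/x^2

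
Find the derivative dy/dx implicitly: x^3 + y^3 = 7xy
Apply d/dx to both sides, remembering that y depends on x. Each occurrence of y therefore brings in a y' = dy/dx via the chain rule.

With F(x, y) equal to the left-hand side minus the right, differentiate F term by term:
  d/dx[x^3] = 3x^2
  d/dx[-7xy] = -7x·y' - 7y
  d/dx[y^3] = 3y^2·y'
Adding these up, d/dx[F] = 0 becomes
  (3x^2 - 7y) + (-7x + 3y^2)·y' = 0,
so isolating y',
  dy/dx = -(3x^2 - 7y)/(-7x + 3y^2) = (3x^2 - 7y)/(7x - 3y^2)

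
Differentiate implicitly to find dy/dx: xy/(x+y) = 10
Take d/dx of both sides. Since y is implicitly a function of x, the chain rule attaches a y' = dy/dx factor whenever we differentiate through y.

Set F(x, y) = (left side) − (right side), so the curve is F = 0. Differentiating each term of F:
  d/dx[xy/(x + y)] = xy(-y' - 1)/(x + y)^2 + x·y'/(x + y) + y/(x + y)
  d/dx[-10] = 0

Collecting, the y'-free part is the partial derivative in x and the y' coefficient is the partial derivative in y:
  ∂F/∂x = -xy/(x + y)^2 + y/(x + y)
  ∂F/∂y = -xy/(x + y)^2 + x/(x + y)

so d/dx[F(x, y(x))] = ∂F/∂x + (∂F/∂y)·y' = 0. Rearranging,
  dy/dx = -(∂F/∂x)/(∂F/∂y) = -(-xy/(x + y)^2 + y/(x + y))/(-xy/(x + y)^2 + x/(x + y))
        = -(y^2/(x + y)^2)/(x^2/(x + y)^2) = -y^2/x^2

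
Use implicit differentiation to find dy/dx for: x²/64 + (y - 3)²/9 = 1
Differentiate both sides with respect to x, treating y as y(x). By the chain rule, any term containing y contributes a factor of y' = dy/dx when we differentiate it.

Move every term to one side and write the relation as F(x, y) = 0. Term by term,
  d/dx[x^2/64] = x/32
  d/dx[(y - 3)^2/9] = 2·y'(y - 3)/9
  d/dx[-1] = 0

The pieces without y' make up ∂F/∂x and the coefficient of y' is ∂F/∂y:
  ∂F/∂x = x/32,
  ∂F/∂y = 2y/9 - 2/3.

Since d/dx[F] = ∂F/∂x + (∂F/∂y)·y' = 0, solve for y':
  (∂F/∂y)·y' = -∂F/∂x
  dy/dx = -(∂F/∂x)/(∂F/∂y) = -(x/32)/(2y/9 - 2/3)
        = -(x/32)/(2(y - 3)/9) = -9x/(64y - 192)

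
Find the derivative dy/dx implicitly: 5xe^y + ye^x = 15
Differentiate both sides with respect to x, treating y as y(x). By the chain rule, any term containing y contributes a factor of y' = dy/dx when we differentiate it.

Move every term to one side and write the relation as F(x, y) = 0. Term by term,
  d/dx[5x·e^(y)] = 5x·y'·e^(y) + 5e^(y)
  d/dx[y·e^(x)] = y·e^(x) + y'·e^(x)
  d/dx[-15] = 0

The pieces without y' make up ∂F/∂x and the coefficient of y' is ∂F/∂y:
  ∂F/∂x = y·e^(x) + 5e^(y),
  ∂F/∂y = 5x·e^(y) + e^(x).

Since d/dx[F] = ∂F/∂x + (∂F/∂y)·y' = 0, solve for y':
  (∂F/∂y)·y' = -∂F/∂x
  dy/dx = -(∂F/∂x)/(∂F/∂y) = -(y·e^(x) + 5e^(y))/(5x·e^(y) + e^(x)) = (-y·e^(x) - 5e^(y))/(5x·e^(y) + e^(x))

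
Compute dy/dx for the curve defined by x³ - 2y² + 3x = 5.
Differentiate both sides with respect to x, treating y as y(x). By the chain rule, any term containing y contributes a factor of y' = dy/dx when we differentiate it.

Move every term to one side and write the relation as F(x, y) = 0. Term by term,
  d/dx[x^3] = 3x^2
  d/dx[3x] = 3
  d/dx[-2y^2] = -4y·y'
  d/dx[-5] = 0

The pieces without y' make up ∂F/∂x and the coefficient of y' is ∂F/∂y:
  ∂F/∂x = 3x^2 + 3,
  ∂F/∂y = -4y.

Since d/dx[F] = ∂F/∂x + (∂F/∂y)·y' = 0, solve for y':
  (∂F/∂y)·y' = -∂F/∂x
  dy/dx = -(∂F/∂x)/(∂F/∂y) = -(3x^2 + 3)/(-4y) = 3(x^2 + 1)/(4y)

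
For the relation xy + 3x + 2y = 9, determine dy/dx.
Take d/dx of both sides. Since y is implicitly a function of x, the chain rule attaches a y' = dy/dx factor whenever we differentiate through y.

Set F(x, y) = (left side) − (right side), so the curve is F = 0. Differentiating each term of F:
  d/dx[xy] = x·y' + y
  d/dx[3x] = 3
  d/dx[2y] = 2·y'
  d/dx[-9] = 0

Collecting, the y'-free part is the partial derivative in x and the y' coefficient is the partial derivative in y:
  ∂F/∂x = y + 3
  ∂F/∂y = x + 2

so d/dx[F(x, y(x))] = ∂F/∂x + (∂F/∂y)·y' = 0. Rearranging,
  dy/dx = -(∂F/∂x)/(∂F/∂y) = -(y + 3)/(x + 2) = (-y - 3)/(x + 2)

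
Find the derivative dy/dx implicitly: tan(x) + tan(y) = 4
Take d/dx of both sides. Since y is implicitly a function of x, the chain rule attaches a y' = dy/dx factor whenever we differentiate through y.

Set F(x, y) = (left side) − (right side), so the curve is F = 0. Differentiating each term of F:
  d/dx[tan(x)] = tan(x)^2 + 1
  d/dx[tan(y)] = y'(tan(y)^2 + 1)
  d/dx[-4] = 0

Collecting, the y'-free part is the partial derivative in x and the y' coefficient is the partial derivative in y:
  ∂F/∂x = tan(x)^2 + 1
  ∂F/∂y = tan(y)^2 + 1

so d/dx[F(x, y(x))] = ∂F/∂x + (∂F/∂y)·y' = 0. Rearranging,
  dy/dx = -(∂F/∂x)/(∂F/∂y) = -(tan(x)^2 + 1)/(tan(y)^2 + 1) = -cos(y)^2/cos(x)^2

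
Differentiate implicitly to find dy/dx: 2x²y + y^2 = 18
Differentiate the relation implicitly: treat y = y(x) and apply the chain rule, so every y-derivative picks up a y' = dy/dx factor.

With everything moved to the left-hand side, differentiate term by term:
  d/dx[2x^2y] = 2x^2·y' + 4xy
  d/dx[y^2] = 2y·y'
  d/dx[-18] = 0

Separating the contributions that come from x directly and those that come through y:
  without y':      4xy
  multiplying y':  2x^2 + 2y

so (4xy) + (2x^2 + 2y)·y' = 0, and therefore
  dy/dx = -(4xy)/(2x^2 + 2y) = -2xy/(x^2 + y)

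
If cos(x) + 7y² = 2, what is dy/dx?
Differentiate the relation implicitly: treat y = y(x) and apply the chain rule, so every y-derivative picks up a y' = dy/dx factor.

With everything moved to the left-hand side, differentiate term by term:
  d/dx[7y^2] = 14y·y'
  d/dx[cos(x)] = -sin(x)
  d/dx[-2] = 0

Separating the contributions that come from x directly and those that come through y:
  without y':      -sin(x)
  multiplying y':  14y

so (-sin(x)) + (14y)·y' = 0, and therefore
  dy/dx = -(-sin(x))/(14y) = sin(x)/(14y)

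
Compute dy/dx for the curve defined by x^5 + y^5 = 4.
Apply d/dx to both sides, remembering that y depends on x. Each occurrence of y therefore brings in a y' = dy/dx via the chain rule.

With F(x, y) equal to the left-hand side minus the right, differentiate F term by term:
  d/dx[x^5] = 5x^4
  d/dx[y^5] = 5y^4·y'
  d/dx[-4] = 0
Adding these up, d/dx[F] = 0 becomes
  (5x^4) + (5y^4)·y' = 0,
so isolating y',
  dy/dx = -(5x^4)/(5y^4) = -x^4/y^4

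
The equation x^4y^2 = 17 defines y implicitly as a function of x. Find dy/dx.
Apply d/dx to both sides, remembering that y depends on x. Each occurrence of y therefore brings in a y' = dy/dx via the chain rule.

With F(x, y) equal to the left-hand side minus the right, differentiate F term by term:
  d/dx[x^4y^2] = 2x^4y·y' + 4x^3y^2
  d/dx[-17] = 0
Adding these up, d/dx[F] = 0 becomes
  (4x^3y^2) + (2x^4y)·y' = 0,
so isolating y',
  dy/dx = -(4x^3y^2)/(2x^4y) = -2y/x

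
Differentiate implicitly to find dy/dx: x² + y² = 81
Apply d/dx to both sides, remembering that y depends on x. Each occurrence of y therefore brings in a y' = dy/dx via the chain rule.

With F(x, y) equal to the left-hand side minus the right, differentiate F term by term:
  d/dx[x^2] = 2x
  d/dx[y^2] = 2y·y'
  d/dx[-81] = 0
Adding these up, d/dx[F] = 0 becomes
  (2x) + (2y)·y' = 0,
so isolating y',
  dy/dx = -(2x)/(2y) = -x/y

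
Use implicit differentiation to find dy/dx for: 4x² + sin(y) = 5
Differentiate the relation implicitly: treat y = y(x) and apply the chain rule, so every y-derivative picks up a y' = dy/dx factor.

With everything moved to the left-hand side, differentiate term by term:
  d/dx[4x^2] = 8x
  d/dx[sin(y)] = y'·cos(y)
  d/dx[-5] = 0

Separating the contributions that come from x directly and those that come through y:
  without y':      8x
  multiplying y':  cos(y)

so (8x) + (cos(y))·y' = 0, and therefore
  dy/dx = -(8x)/(cos(y)) = -8x/cos(y)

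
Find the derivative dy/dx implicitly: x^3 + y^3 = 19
Apply d/dx to both sides, remembering that y depends on x. Each occurrence of y therefore brings in a y' = dy/dx via the chain rule.

With F(x, y) equal to the left-hand side minus the right, differentiate F term by term:
  d/dx[x^3] = 3x^2
  d/dx[y^3] = 3y^2·y'
  d/dx[-19] = 0
Adding these up, d/dx[F] = 0 becomes
  (3x^2) + (3y^2)·y' = 0,
so isolating y',
  dy/dx = -(3x^2)/(3y^2) = -x^2/y^2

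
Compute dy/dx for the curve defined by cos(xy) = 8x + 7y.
Take d/dx of both sides. Since y is implicitly a function of x, the chain rule attaches a y' = dy/dx factor whenever we differentiate through y.

Set F(x, y) = (left side) − (right side), so the curve is F = 0. Differentiating each term of F:
  d/dx[-8x] = -8
  d/dx[-7y] = -7·y'
  d/dx[cos(xy)] = -(x·y' + y)·sin(xy)

Collecting, the y'-free part is the partial derivative in x and the y' coefficient is the partial derivative in y:
  ∂F/∂x = -y·sin(xy) - 8
  ∂F/∂y = -x·sin(xy) - 7

so d/dx[F(x, y(x))] = ∂F/∂x + (∂F/∂y)·y' = 0. Rearranging,
  dy/dx = -(∂F/∂x)/(∂F/∂y) = -(-y·sin(xy) - 8)/(-x·sin(xy) - 7) = -(y·sin(xy) + 8)/(x·sin(xy) + 7)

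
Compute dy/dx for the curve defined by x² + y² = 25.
Differentiate the relation implicitly: treat y = y(x) and apply the chain rule, so every y-derivative picks up a y' = dy/dx factor.

With everything moved to the left-hand side, differentiate term by term:
  d/dx[x^2] = 2x
  d/dx[y^2] = 2y·y'
  d/dx[-25] = 0

Separating the contributions that come from x directly and those that come through y:
  without y':      2x
  multiplying y':  2y

so (2x) + (2y)·y' = 0, and therefore
  dy/dx = -(2x)/(2y) = -x/y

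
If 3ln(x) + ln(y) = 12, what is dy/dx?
Take d/dx of both sides. Since y is implicitly a function of x, the chain rule attaches a y' = dy/dx factor whenever we differentiate through y.

Set F(x, y) = (left side) − (right side), so the curve is F = 0. Differentiating each term of F:
  d/dx[3ln(x)] = 3/x
  d/dx[ln(y)] = y'/y
  d/dx[-12] = 0

Collecting, the y'-free part is the partial derivative in x and the y' coefficient is the partial derivative in y:
  ∂F/∂x = 3/x
  ∂F/∂y = 1/y

so d/dx[F(x, y(x))] = ∂F/∂x + (∂F/∂y)·y' = 0. Rearranging,
  dy/dx = -(∂F/∂x)/(∂F/∂y) = -(3/x)/(1/y) = -3y/x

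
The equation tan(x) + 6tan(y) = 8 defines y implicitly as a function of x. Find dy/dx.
Differentiate both sides with respect to x, treating y as y(x). By the chain rule, any term containing y contributes a factor of y' = dy/dx when we differentiate it.

Move every term to one side and write the relation as F(x, y) = 0. Term by term,
  d/dx[tan(x)] = tan(x)^2 + 1
  d/dx[6tan(y)] = 6·y'(tan(y)^2 + 1)
  d/dx[-8] = 0

The pieces without y' make up ∂F/∂x and the coefficient of y' is ∂F/∂y:
  ∂F/∂x = tan(x)^2 + 1,
  ∂F/∂y = 6tan(y)^2 + 6.

Since d/dx[F] = ∂F/∂x + (∂F/∂y)·y' = 0, solve for y':
  (∂F/∂y)·y' = -∂F/∂x
  dy/dx = -(∂F/∂x)/(∂F/∂y) = -(tan(x)^2 + 1)/(6tan(y)^2 + 6) = -cos(y)^2/(6cos(x)^2)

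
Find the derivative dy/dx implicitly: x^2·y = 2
Take d/dx of both sides. Since y is implicitly a function of x, the chain rule attaches a y' = dy/dx factor whenever we differentiate through y.

Set F(x, y) = (left side) − (right side), so the curve is F = 0. Differentiating each term of F:
  d/dx[x^2y] = x^2·y' + 2xy
  d/dx[-2] = 0

Collecting, the y'-free part is the partial derivative in x and the y' coefficient is the partial derivative in y:
  ∂F/∂x = 2xy
  ∂F/∂y = x^2

so d/dx[F(x, y(x))] = ∂F/∂x + (∂F/∂y)·y' = 0. Rearranging,
  dy/dx = -(∂F/∂x)/(∂F/∂y) = -(2xy)/(x^2) = -2y/x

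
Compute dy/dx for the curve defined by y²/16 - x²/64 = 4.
Differentiate the relation implicitly: treat y = y(x) and apply the chain rule, so every y-derivative picks up a y' = dy/dx factor.

With everything moved to the left-hand side, differentiate term by term:
  d/dx[-x^2/64] = -x/32
  d/dx[y^2/16] = y·y'/8
  d/dx[-4] = 0

Separating the contributions that come from x directly and those that come through y:
  without y':      -x/32
  multiplying y':  y/8

so (-x/32) + (y/8)·y' = 0, and therefore
  dy/dx = -(-x/32)/(y/8) = x/(4y)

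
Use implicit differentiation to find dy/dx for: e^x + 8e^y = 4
Differentiate both sides with respect to x, treating y as y(x). By the chain rule, any term containing y contributes a factor of y' = dy/dx when we differentiate it.

Move every term to one side and write the relation as F(x, y) = 0. Term by term,
  d/dx[e^(x)] = e^(x)
  d/dx[8e^(y)] = 8·y'·e^(y)
  d/dx[-4] = 0

The pieces without y' make up ∂F/∂x and the coefficient of y' is ∂F/∂y:
  ∂F/∂x = e^(x),
  ∂F/∂y = 8e^(y).

Since d/dx[F] = ∂F/∂x + (∂F/∂y)·y' = 0, solve for y':
  (∂F/∂y)·y' = -∂F/∂x
  dy/dx = -(∂F/∂x)/(∂F/∂y) = -(e^(x))/(8e^(y)) = -e^(x - y)/8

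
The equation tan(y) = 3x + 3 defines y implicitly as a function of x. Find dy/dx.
Take d/dx of both sides. Since y is implicitly a function of x, the chain rule attaches a y' = dy/dx factor whenever we differentiate through y.

Set F(x, y) = (left side) − (right side), so the curve is F = 0. Differentiating each term of F:
  d/dx[-3x] = -3
  d/dx[tan(y)] = y'(tan(y)^2 + 1)
  d/dx[-3] = 0

Collecting, the y'-free part is the partial derivative in x and the y' coefficient is the partial derivative in y:
  ∂F/∂x = -3
  ∂F/∂y = tan(y)^2 + 1

so d/dx[F(x, y(x))] = ∂F/∂x + (∂F/∂y)·y' = 0. Rearranging,
  dy/dx = -(∂F/∂x)/(∂F/∂y) = -(-3)/(tan(y)^2 + 1) = 3cos(y)^2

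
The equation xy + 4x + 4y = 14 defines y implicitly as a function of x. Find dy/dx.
Differentiate the relation implicitly: treat y = y(x) and apply the chain rule, so every y-derivative picks up a y' = dy/dx factor.

With everything moved to the left-hand side, differentiate term by term:
  d/dx[xy] = x·y' + y
  d/dx[4x] = 4
  d/dx[4y] = 4·y'
  d/dx[-14] = 0

Separating the contributions that come from x directly and those that come through y:
  without y':      y + 4
  multiplying y':  x + 4

so (y + 4) + (x + 4)·y' = 0, and therefore
  dy/dx = -(y + 4)/(x + 4) = (-y - 4)/(x + 4)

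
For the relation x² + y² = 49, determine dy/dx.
Apply d/dx to both sides, remembering that y depends on x. Each occurrence of y therefore brings in a y' = dy/dx via the chain rule.

With F(x, y) equal to the left-hand side minus the right, differentiate F term by term:
  d/dx[x^2] = 2x
  d/dx[y^2] = 2y·y'
  d/dx[-49] = 0
Adding these up, d/dx[F] = 0 becomes
  (2x) + (2y)·y' = 0,
so isolating y',
  dy/dx = -(2x)/(2y) = -x/y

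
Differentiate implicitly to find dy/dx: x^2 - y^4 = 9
Differentiate both sides with respect to x, treating y as y(x). By the chain rule, any term containing y contributes a factor of y' = dy/dx when we differentiate it.

Move every term to one side and write the relation as F(x, y) = 0. Term by term,
  d/dx[x^2] = 2x
  d/dx[-y^4] = -4y^3·y'
  d/dx[-9] = 0

The pieces without y' make up ∂F/∂x and the coefficient of y' is ∂F/∂y:
  ∂F/∂x = 2x,
  ∂F/∂y = -4y^3.

Since d/dx[F] = ∂F/∂x + (∂F/∂y)·y' = 0, solve for y':
  (∂F/∂y)·y' = -∂F/∂x
  dy/dx = -(∂F/∂x)/(∂F/∂y) = -(2x)/(-4y^3) = x/(2y^3)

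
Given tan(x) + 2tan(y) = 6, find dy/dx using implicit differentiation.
Differentiate both sides with respect to x, treating y as y(x). By the chain rule, any term containing y contributes a factor of y' = dy/dx when we differentiate it.

Move every term to one side and write the relation as F(x, y) = 0. Term by term,
  d/dx[tan(x)] = tan(x)^2 + 1
  d/dx[2tan(y)] = 2·y'(tan(y)^2 + 1)
  d/dx[-6] = 0

The pieces without y' make up ∂F/∂x and the coefficient of y' is ∂F/∂y:
  ∂F/∂x = tan(x)^2 + 1,
  ∂F/∂y = 2tan(y)^2 + 2.

Since d/dx[F] = ∂F/∂x + (∂F/∂y)·y' = 0, solve for y':
  (∂F/∂y)·y' = -∂F/∂x
  dy/dx = -(∂F/∂x)/(∂F/∂y) = -(tan(x)^2 + 1)/(2tan(y)^2 + 2) = -cos(y)^2/(2cos(x)^2)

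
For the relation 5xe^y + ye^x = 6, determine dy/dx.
Take d/dx of both sides. Since y is implicitly a function of x, the chain rule attaches a y' = dy/dx factor whenever we differentiate through y.

Set F(x, y) = (left side) − (right side), so the curve is F = 0. Differentiating each term of F:
  d/dx[5x·e^(y)] = 5x·y'·e^(y) + 5e^(y)
  d/dx[y·e^(x)] = y·e^(x) + y'·e^(x)
  d/dx[-6] = 0

Collecting, the y'-free part is the partial derivative in x and the y' coefficient is the partial derivative in y:
  ∂F/∂x = y·e^(x) + 5e^(y)
  ∂F/∂y = 5x·e^(y) + e^(x)

so d/dx[F(x, y(x))] = ∂F/∂x + (∂F/∂y)·y' = 0. Rearranging,
  dy/dx = -(∂F/∂x)/(∂F/∂y) = -(y·e^(x) + 5e^(y))/(5x·e^(y) + e^(x)) = (-y·e^(x) - 5e^(y))/(5x·e^(y) + e^(x))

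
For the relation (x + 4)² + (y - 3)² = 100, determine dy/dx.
Take d/dx of both sides. Since y is implicitly a function of x, the chain rule attaches a y' = dy/dx factor whenever we differentiate through y.

Set F(x, y) = (left side) − (right side), so the curve is F = 0. Differentiating each term of F:
  d/dx[(x + 4)^2] = 2x + 8
  d/dx[(y - 3)^2] = 2·y'(y - 3)
  d/dx[-100] = 0

Collecting, the y'-free part is the partial derivative in x and the y' coefficient is the partial derivative in y:
  ∂F/∂x = 2x + 8
  ∂F/∂y = 2y - 6

so d/dx[F(x, y(x))] = ∂F/∂x + (∂F/∂y)·y' = 0. Rearranging,
  dy/dx = -(∂F/∂x)/(∂F/∂y) = -(2x + 8)/(2y - 6) = (-x - 4)/(y - 3)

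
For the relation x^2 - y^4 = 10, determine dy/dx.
Differentiate the relation implicitly: treat y = y(x) and apply the chain rule, so every y-derivative picks up a y' = dy/dx factor.

With everything moved to the left-hand side, differentiate term by term:
  d/dx[x^2] = 2x
  d/dx[-y^4] = -4y^3·y'
  d/dx[-10] = 0

Separating the contributions that come from x directly and those that come through y:
  without y':      2x
  multiplying y':  -4y^3

so (2x) + (-4y^3)·y' = 0, and therefore
  dy/dx = -(2x)/(-4y^3) = x/(2y^3)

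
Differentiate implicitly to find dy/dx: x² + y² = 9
Differentiate both sides with respect to x, treating y as y(x). By the chain rule, any term containing y contributes a factor of y' = dy/dx when we differentiate it.

Move every term to one side and write the relation as F(x, y) = 0. Term by term,
  d/dx[x^2] = 2x
  d/dx[y^2] = 2y·y'
  d/dx[-9] = 0

The pieces without y' make up ∂F/∂x and the coefficient of y' is ∂F/∂y:
  ∂F/∂x = 2x,
  ∂F/∂y = 2y.

Since d/dx[F] = ∂F/∂x + (∂F/∂y)·y' = 0, solve for y':
  (∂F/∂y)·y' = -∂F/∂x
  dy/dx = -(∂F/∂x)/(∂F/∂y) = -(2x)/(2y) = -x/y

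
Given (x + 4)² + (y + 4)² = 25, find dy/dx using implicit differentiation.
Apply d/dx to both sides, remembering that y depends on x. Each occurrence of y therefore brings in a y' = dy/dx via the chain rule.

With F(x, y) equal to the left-hand side minus the right, differentiate F term by term:
  d/dx[(x + 4)^2] = 2x + 8
  d/dx[(y + 4)^2] = 2·y'(y + 4)
  d/dx[-25] = 0
Adding these up, d/dx[F] = 0 becomes
  (2x + 8) + (2y + 8)·y' = 0,
so isolating y',
  dy/dx = -(2x + 8)/(2y + 8) = (-x - 4)/(y + 4)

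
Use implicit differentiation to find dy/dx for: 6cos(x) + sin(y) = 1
Differentiate both sides with respect to x, treating y as y(x). By the chain rule, any term containing y contributes a factor of y' = dy/dx when we differentiate it.

Move every term to one side and write the relation as F(x, y) = 0. Term by term,
  d/dx[sin(y)] = y'·cos(y)
  d/dx[6cos(x)] = -6sin(x)
  d/dx[-1] = 0

The pieces without y' make up ∂F/∂x and the coefficient of y' is ∂F/∂y:
  ∂F/∂x = -6sin(x),
  ∂F/∂y = cos(y).

Since d/dx[F] = ∂F/∂x + (∂F/∂y)·y' = 0, solve for y':
  (∂F/∂y)·y' = -∂F/∂x
  dy/dx = -(∂F/∂x)/(∂F/∂y) = -(-6sin(x))/(cos(y)) = 6sin(x)/cos(y)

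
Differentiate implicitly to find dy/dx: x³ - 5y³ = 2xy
Apply d/dx to both sides, remembering that y depends on x. Each occurrence of y therefore brings in a y' = dy/dx via the chain rule.

With F(x, y) equal to the left-hand side minus the right, differentiate F term by term:
  d/dx[x^3] = 3x^2
  d/dx[-2xy] = -2x·y' - 2y
  d/dx[-5y^3] = -15y^2·y'
Adding these up, d/dx[F] = 0 becomes
  (3x^2 - 2y) + (-2x - 15y^2)·y' = 0,
so isolating y',
  dy/dx = -(3x^2 - 2y)/(-2x - 15y^2) = (3x^2 - 2y)/(2x + 15y^2)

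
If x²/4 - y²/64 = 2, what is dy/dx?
Differentiate both sides with respect to x, treating y as y(x). By the chain rule, any term containing y contributes a factor of y' = dy/dx when we differentiate it.

Move every term to one side and write the relation as F(x, y) = 0. Term by term,
  d/dx[x^2/4] = x/2
  d/dx[-y^2/64] = -y·y'/32
  d/dx[-2] = 0

The pieces without y' make up ∂F/∂x and the coefficient of y' is ∂F/∂y:
  ∂F/∂x = x/2,
  ∂F/∂y = -y/32.

Since d/dx[F] = ∂F/∂x + (∂F/∂y)·y' = 0, solve for y':
  (∂F/∂y)·y' = -∂F/∂x
  dy/dx = -(∂F/∂x)/(∂F/∂y) = -(x/2)/(-y/32) = 16x/y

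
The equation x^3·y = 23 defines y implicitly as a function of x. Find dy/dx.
Differentiate the relation implicitly: treat y = y(x) and apply the chain rule, so every y-derivative picks up a y' = dy/dx factor.

With everything moved to the left-hand side, differentiate term by term:
  d/dx[x^3y] = x^3·y' + 3x^2y
  d/dx[-23] = 0

Separating the contributions that come from x directly and those that come through y:
  without y':      3x^2y
  multiplying y':  x^3

so (3x^2y) + (x^3)·y' = 0, and therefore
  dy/dx = -(3x^2y)/(x^3) = -3y/x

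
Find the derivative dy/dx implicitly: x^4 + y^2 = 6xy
Apply d/dx to both sides, remembering that y depends on x. Each occurrence of y therefore brings in a y' = dy/dx via the chain rule.

With F(x, y) equal to the left-hand side minus the right, differentiate F term by term:
  d/dx[x^4] = 4x^3
  d/dx[-6xy] = -6x·y' - 6y
  d/dx[y^2] = 2y·y'
Adding these up, d/dx[F] = 0 becomes
  (4x^3 - 6y) + (-6x + 2y)·y' = 0,
so isolating y',
  dy/dx = -(4x^3 - 6y)/(-6x + 2y) = (2x^3 - 3y)/(3x - y)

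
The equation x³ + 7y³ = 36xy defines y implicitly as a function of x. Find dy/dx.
Differentiate both sides with respect to x, treating y as y(x). By the chain rule, any term containing y contributes a factor of y' = dy/dx when we differentiate it.

Move every term to one side and write the relation as F(x, y) = 0. Term by term,
  d/dx[x^3] = 3x^2
  d/dx[-36xy] = -36x·y' - 36y
  d/dx[7y^3] = 21y^2·y'

The pieces without y' make up ∂F/∂x and the coefficient of y' is ∂F/∂y:
  ∂F/∂x = 3x^2 - 36y,
  ∂F/∂y = -36x + 21y^2.

Since d/dx[F] = ∂F/∂x + (∂F/∂y)·y' = 0, solve for y':
  (∂F/∂y)·y' = -∂F/∂x
  dy/dx = -(∂F/∂x)/(∂F/∂y) = -(3x^2 - 36y)/(-36x + 21y^2) = (x^2 - 12y)/(12x - 7y^2)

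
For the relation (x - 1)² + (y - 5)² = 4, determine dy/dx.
Take d/dx of both sides. Since y is implicitly a function of x, the chain rule attaches a y' = dy/dx factor whenever we differentiate through y.

Set F(x, y) = (left side) − (right side), so the curve is F = 0. Differentiating each term of F:
  d/dx[(x - 1)^2] = 2x - 2
  d/dx[(y - 5)^2] = 2·y'(y - 5)
  d/dx[-4] = 0

Collecting, the y'-free part is the partial derivative in x and the y' coefficient is the partial derivative in y:
  ∂F/∂x = 2x - 2
  ∂F/∂y = 2y - 10

so d/dx[F(x, y(x))] = ∂F/∂x + (∂F/∂y)·y' = 0. Rearranging,
  dy/dx = -(∂F/∂x)/(∂F/∂y) = -(2x - 2)/(2y - 10) = (1 - x)/(y - 5)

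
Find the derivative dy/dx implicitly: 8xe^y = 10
Differentiate both sides with respect to x, treating y as y(x). By the chain rule, any term containing y contributes a factor of y' = dy/dx when we differentiate it.

Move every term to one side and write the relation as F(x, y) = 0. Term by term,
  d/dx[8x·e^(y)] = 8x·y'·e^(y) + 8e^(y)
  d/dx[-10] = 0

The pieces without y' make up ∂F/∂x and the coefficient of y' is ∂F/∂y:
  ∂F/∂x = 8e^(y),
  ∂F/∂y = 8x·e^(y).

Since d/dx[F] = ∂F/∂x + (∂F/∂y)·y' = 0, solve for y':
  (∂F/∂y)·y' = -∂F/∂x
  dy/dx = -(∂F/∂x)/(∂F/∂y) = -(8e^(y))/(8x·e^(y)) = -1/x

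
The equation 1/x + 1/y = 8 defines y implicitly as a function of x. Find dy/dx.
Apply d/dx to both sides, remembering that y depends on x. Each occurrence of y therefore brings in a y' = dy/dx via the chain rule.

With F(x, y) equal to the left-hand side minus the right, differentiate F term by term:
  d/dx[1/y] = -y'/y^2
  d/dx[1/x] = -1/x^2
  d/dx[-8] = 0
Adding these up, d/dx[F] = 0 becomes
  (-1/x^2) + (-1/y^2)·y' = 0,
so isolating y',
  dy/dx = -(-1/x^2)/(-1/y^2) = -y^2/x^2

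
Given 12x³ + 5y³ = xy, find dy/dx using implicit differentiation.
Take d/dx of both sides. Since y is implicitly a function of x, the chain rule attaches a y' = dy/dx factor whenever we differentiate through y.

Set F(x, y) = (left side) − (right side), so the curve is F = 0. Differentiating each term of F:
  d/dx[12x^3] = 36x^2
  d/dx[-xy] = -x·y' - y
  d/dx[5y^3] = 15y^2·y'

Collecting, the y'-free part is the partial derivative in x and the y' coefficient is the partial derivative in y:
  ∂F/∂x = 36x^2 - y
  ∂F/∂y = -x + 15y^2

so d/dx[F(x, y(x))] = ∂F/∂x + (∂F/∂y)·y' = 0. Rearranging,
  dy/dx = -(∂F/∂x)/(∂F/∂y) = -(36x^2 - y)/(-x + 15y^2) = (36x^2 - y)/(x - 15y^2)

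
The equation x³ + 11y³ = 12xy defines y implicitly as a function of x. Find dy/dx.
Take d/dx of both sides. Since y is implicitly a function of x, the chain rule attaches a y' = dy/dx factor whenever we differentiate through y.

Set F(x, y) = (left side) − (right side), so the curve is F = 0. Differentiating each term of F:
  d/dx[x^3] = 3x^2
  d/dx[-12xy] = -12x·y' - 12y
  d/dx[11y^3] = 33y^2·y'

Collecting, the y'-free part is the partial derivative in x and the y' coefficient is the partial derivative in y:
  ∂F/∂x = 3x^2 - 12y
  ∂F/∂y = -12x + 33y^2

so d/dx[F(x, y(x))] = ∂F/∂x + (∂F/∂y)·y' = 0. Rearranging,
  dy/dx = -(∂F/∂x)/(∂F/∂y) = -(3x^2 - 12y)/(-12x + 33y^2) = (x^2 - 4y)/(4x - 11y^2)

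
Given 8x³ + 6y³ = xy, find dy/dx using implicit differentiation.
Apply d/dx to both sides, remembering that y depends on x. Each occurrence of y therefore brings in a y' = dy/dx via the chain rule.

With F(x, y) equal to the left-hand side minus the right, differentiate F term by term:
  d/dx[8x^3] = 24x^2
  d/dx[-xy] = -x·y' - y
  d/dx[6y^3] = 18y^2·y'
Adding these up, d/dx[F] = 0 becomes
  (24x^2 - y) + (-x + 18y^2)·y' = 0,
so isolating y',
  dy/dx = -(24x^2 - y)/(-x + 18y^2) = (24x^2 - y)/(x - 18y^2)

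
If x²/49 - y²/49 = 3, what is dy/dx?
Take d/dx of both sides. Since y is implicitly a function of x, the chain rule attaches a y' = dy/dx factor whenever we differentiate through y.

Set F(x, y) = (left side) − (right side), so the curve is F = 0. Differentiating each term of F:
  d/dx[x^2/49] = 2x/49
  d/dx[-y^2/49] = -2y·y'/49
  d/dx[-3] = 0

Collecting, the y'-free part is the partial derivative in x and the y' coefficient is the partial derivative in y:
  ∂F/∂x = 2x/49
  ∂F/∂y = -2y/49

so d/dx[F(x, y(x))] = ∂F/∂x + (∂F/∂y)·y' = 0. Rearranging,
  dy/dx = -(∂F/∂x)/(∂F/∂y) = -(2x/49)/(-2y/49) = x/y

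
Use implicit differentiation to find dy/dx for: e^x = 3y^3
Take d/dx of both sides. Since y is implicitly a function of x, the chain rule attaches a y' = dy/dx factor whenever we differentiate through y.

Set F(x, y) = (left side) − (right side), so the curve is F = 0. Differentiating each term of F:
  d/dx[-3y^3] = -9y^2·y'
  d/dx[e^(x)] = e^(x)

Collecting, the y'-free part is the partial derivative in x and the y' coefficient is the partial derivative in y:
  ∂F/∂x = e^(x)
  ∂F/∂y = -9y^2

so d/dx[F(x, y(x))] = ∂F/∂x + (∂F/∂y)·y' = 0. Rearranging,
  dy/dx = -(∂F/∂x)/(∂F/∂y) = -(e^(x))/(-9y^2) = e^(x)/(9y^2)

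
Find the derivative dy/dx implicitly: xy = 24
Differentiate the relation implicitly: treat y = y(x) and apply the chain rule, so every y-derivative picks up a y' = dy/dx factor.

With everything moved to the left-hand side, differentiate term by term:
  d/dx[xy] = x·y' + y
  d/dx[-24] = 0

Separating the contributions that come from x directly and those that come through y:
  without y':      y
  multiplying y':  x

so (y) + (x)·y' = 0, and therefore
  dy/dx = -(y)/(x) = -y/x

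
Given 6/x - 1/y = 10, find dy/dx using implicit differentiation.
Differentiate the relation implicitly: treat y = y(x) and apply the chain rule, so every y-derivative picks up a y' = dy/dx factor.

With everything moved to the left-hand side, differentiate term by term:
  d/dx[-1/y] = y'/y^2
  d/dx[6/x] = -6/x^2
  d/dx[-10] = 0

Separating the contributions that come from x directly and those that come through y:
  without y':      -6/x^2
  multiplying y':  y^(-2)

so (-6/x^2) + (y^(-2))·y' = 0, and therefore
  dy/dx = -(-6/x^2)/(y^(-2)) = 6y^2/x^2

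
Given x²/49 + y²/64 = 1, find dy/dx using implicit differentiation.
Differentiate both sides with respect to x, treating y as y(x). By the chain rule, any term containing y contributes a factor of y' = dy/dx when we differentiate it.

Move every term to one side and write the relation as F(x, y) = 0. Term by term,
  d/dx[x^2/49] = 2x/49
  d/dx[y^2/64] = y·y'/32
  d/dx[-1] = 0

The pieces without y' make up ∂F/∂x and the coefficient of y' is ∂F/∂y:
  ∂F/∂x = 2x/49,
  ∂F/∂y = y/32.

Since d/dx[F] = ∂F/∂x + (∂F/∂y)·y' = 0, solve for y':
  (∂F/∂y)·y' = -∂F/∂x
  dy/dx = -(∂F/∂x)/(∂F/∂y) = -(2x/49)/(y/32) = -64x/(49y)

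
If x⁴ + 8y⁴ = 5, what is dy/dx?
Differentiate both sides with respect to x, treating y as y(x). By the chain rule, any term containing y contributes a factor of y' = dy/dx when we differentiate it.

Move every term to one side and write the relation as F(x, y) = 0. Term by term,
  d/dx[x^4] = 4x^3
  d/dx[8y^4] = 32y^3·y'
  d/dx[-5] = 0

The pieces without y' make up ∂F/∂x and the coefficient of y' is ∂F/∂y:
  ∂F/∂x = 4x^3,
  ∂F/∂y = 32y^3.

Since d/dx[F] = ∂F/∂x + (∂F/∂y)·y' = 0, solve for y':
  (∂F/∂y)·y' = -∂F/∂x
  dy/dx = -(∂F/∂x)/(∂F/∂y) = -(4x^3)/(32y^3) = -x^3/(8y^3)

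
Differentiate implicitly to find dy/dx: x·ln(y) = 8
Take d/dx of both sides. Since y is implicitly a function of x, the chain rule attaches a y' = dy/dx factor whenever we differentiate through y.

Set F(x, y) = (left side) − (right side), so the curve is F = 0. Differentiating each term of F:
  d/dx[x·ln(y)] = x·y'/y + ln(y)
  d/dx[-8] = 0

Collecting, the y'-free part is the partial derivative in x and the y' coefficient is the partial derivative in y:
  ∂F/∂x = ln(y)
  ∂F/∂y = x/y

so d/dx[F(x, y(x))] = ∂F/∂x + (∂F/∂y)·y' = 0. Rearranging,
  dy/dx = -(∂F/∂x)/(∂F/∂y) = -(ln(y))/(x/y) = -y·ln(y)/x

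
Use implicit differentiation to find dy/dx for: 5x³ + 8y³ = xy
Differentiate the relation implicitly: treat y = y(x) and apply the chain rule, so every y-derivative picks up a y' = dy/dx factor.

With everything moved to the left-hand side, differentiate term by term:
  d/dx[5x^3] = 15x^2
  d/dx[-xy] = -x·y' - y
  d/dx[8y^3] = 24y^2·y'

Separating the contributions that come from x directly and those that come through y:
  without y':      15x^2 - y
  multiplying y':  -x + 24y^2

so (15x^2 - y) + (-x + 24y^2)·y' = 0, and therefore
  dy/dx = -(15x^2 - y)/(-x + 24y^2) = (15x^2 - y)/(x - 24y^2)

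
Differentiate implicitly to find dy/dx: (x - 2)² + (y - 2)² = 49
Take d/dx of both sides. Since y is implicitly a function of x, the chain rule attaches a y' = dy/dx factor whenever we differentiate through y.

Set F(x, y) = (left side) − (right side), so the curve is F = 0. Differentiating each term of F:
  d/dx[(x - 2)^2] = 2x - 4
  d/dx[(y - 2)^2] = 2·y'(y - 2)
  d/dx[-49] = 0

Collecting, the y'-free part is the partial derivative in x and the y' coefficient is the partial derivative in y:
  ∂F/∂x = 2x - 4
  ∂F/∂y = 2y - 4

so d/dx[F(x, y(x))] = ∂F/∂x + (∂F/∂y)·y' = 0. Rearranging,
  dy/dx = -(∂F/∂x)/(∂F/∂y) = -(2x - 4)/(2y - 4) = (2 - x)/(y - 2)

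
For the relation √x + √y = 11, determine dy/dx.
Differentiate both sides with respect to x, treating y as y(x). By the chain rule, any term containing y contributes a factor of y' = dy/dx when we differentiate it.

Move every term to one side and write the relation as F(x, y) = 0. Term by term,
  d/dx[√(x)] = 1/(2√(x))
  d/dx[√(y)] = y'/(2√(y))
  d/dx[-11] = 0

The pieces without y' make up ∂F/∂x and the coefficient of y' is ∂F/∂y:
  ∂F/∂x = 1/(2√(x)),
  ∂F/∂y = 1/(2√(y)).

Since d/dx[F] = ∂F/∂x + (∂F/∂y)·y' = 0, solve for y':
  (∂F/∂y)·y' = -∂F/∂x
  dy/dx = -(∂F/∂x)/(∂F/∂y) = -(1/(2√(x)))/(1/(2√(y))) = -√(y)/√(x)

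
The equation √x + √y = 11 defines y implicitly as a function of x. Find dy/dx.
Differentiate the relation implicitly: treat y = y(x) and apply the chain rule, so every y-derivative picks up a y' = dy/dx factor.

With everything moved to the left-hand side, differentiate term by term:
  d/dx[√(x)] = 1/(2√(x))
  d/dx[√(y)] = y'/(2√(y))
  d/dx[-11] = 0

Separating the contributions that come from x directly and those that come through y:
  without y':      1/(2√(x))
  multiplying y':  1/(2√(y))

so (1/(2√(x))) + (1/(2√(y)))·y' = 0, and therefore
  dy/dx = -(1/(2√(x)))/(1/(2√(y))) = -√(y)/√(x)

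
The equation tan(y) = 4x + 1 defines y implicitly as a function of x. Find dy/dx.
Differentiate the relation implicitly: treat y = y(x) and apply the chain rule, so every y-derivative picks up a y' = dy/dx factor.

With everything moved to the left-hand side, differentiate term by term:
  d/dx[-4x] = -4
  d/dx[tan(y)] = y'(tan(y)^2 + 1)
  d/dx[-1] = 0

Separating the contributions that come from x directly and those that come through y:
  without y':      -4
  multiplying y':  tan(y)^2 + 1

so (-4) + (tan(y)^2 + 1)·y' = 0, and therefore
  dy/dx = -(-4)/(tan(y)^2 + 1) = 4cos(y)^2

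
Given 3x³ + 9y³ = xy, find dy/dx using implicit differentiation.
Differentiate both sides with respect to x, treating y as y(x). By the chain rule, any term containing y contributes a factor of y' = dy/dx when we differentiate it.

Move every term to one side and write the relation as F(x, y) = 0. Term by term,
  d/dx[3x^3] = 9x^2
  d/dx[-xy] = -x·y' - y
  d/dx[9y^3] = 27y^2·y'

The pieces without y' make up ∂F/∂x and the coefficient of y' is ∂F/∂y:
  ∂F/∂x = 9x^2 - y,
  ∂F/∂y = -x + 27y^2.

Since d/dx[F] = ∂F/∂x + (∂F/∂y)·y' = 0, solve for y':
  (∂F/∂y)·y' = -∂F/∂x
  dy/dx = -(∂F/∂x)/(∂F/∂y) = -(9x^2 - y)/(-x + 27y^2) = (9x^2 - y)/(x - 27y^2)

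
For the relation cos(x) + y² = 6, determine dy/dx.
Take d/dx of both sides. Since y is implicitly a function of x, the chain rule attaches a y' = dy/dx factor whenever we differentiate through y.

Set F(x, y) = (left side) − (right side), so the curve is F = 0. Differentiating each term of F:
  d/dx[y^2] = 2y·y'
  d/dx[cos(x)] = -sin(x)
  d/dx[-6] = 0

Collecting, the y'-free part is the partial derivative in x and the y' coefficient is the partial derivative in y:
  ∂F/∂x = -sin(x)
  ∂F/∂y = 2y

so d/dx[F(x, y(x))] = ∂F/∂x + (∂F/∂y)·y' = 0. Rearranging,
  dy/dx = -(∂F/∂x)/(∂F/∂y) = -(-sin(x))/(2y) = sin(x)/(2y)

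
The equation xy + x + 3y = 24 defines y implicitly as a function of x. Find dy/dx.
Take d/dx of both sides. Since y is implicitly a function of x, the chain rule attaches a y' = dy/dx factor whenever we differentiate through y.

Set F(x, y) = (left side) − (right side), so the curve is F = 0. Differentiating each term of F:
  d/dx[xy] = x·y' + y
  d/dx[x] = 1
  d/dx[3y] = 3·y'
  d/dx[-24] = 0

Collecting, the y'-free part is the partial derivative in x and the y' coefficient is the partial derivative in y:
  ∂F/∂x = y + 1
  ∂F/∂y = x + 3

so d/dx[F(x, y(x))] = ∂F/∂x + (∂F/∂y)·y' = 0. Rearranging,
  dy/dx = -(∂F/∂x)/(∂F/∂y) = -(y + 1)/(x + 3) = (-y - 1)/(x + 3)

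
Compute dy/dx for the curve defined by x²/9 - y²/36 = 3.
Apply d/dx to both sides, remembering that y depends on x. Each occurrence of y therefore brings in a y' = dy/dx via the chain rule.

With F(x, y) equal to the left-hand side minus the right, differentiate F term by term:
  d/dx[x^2/9] = 2x/9
  d/dx[-y^2/36] = -y·y'/18
  d/dx[-3] = 0
Adding these up, d/dx[F] = 0 becomes
  (2x/9) + (-y/18)·y' = 0,
so isolating y',
  dy/dx = -(2x/9)/(-y/18) = 4x/y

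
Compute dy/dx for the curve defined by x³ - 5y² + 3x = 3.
Differentiate the relation implicitly: treat y = y(x) and apply the chain rule, so every y-derivative picks up a y' = dy/dx factor.

With everything moved to the left-hand side, differentiate term by term:
  d/dx[x^3] = 3x^2
  d/dx[3x] = 3
  d/dx[-5y^2] = -10y·y'
  d/dx[-3] = 0

Separating the contributions that come from x directly and those that come through y:
  without y':      3x^2 + 3
  multiplying y':  -10y

so (3x^2 + 3) + (-10y)·y' = 0, and therefore
  dy/dx = -(3x^2 + 3)/(-10y) = 3(x^2 + 1)/(10y)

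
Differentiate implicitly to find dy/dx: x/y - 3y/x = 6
Differentiate both sides with respect to x, treating y as y(x). By the chain rule, any term containing y contributes a factor of y' = dy/dx when we differentiate it.

Move every term to one side and write the relation as F(x, y) = 0. Term by term,
  d/dx[x/y] = -x·y'/y^2 + 1/y
  d/dx[-3y/x] = -3·y'/x + 3y/x^2
  d/dx[-6] = 0

The pieces without y' make up ∂F/∂x and the coefficient of y' is ∂F/∂y:
  ∂F/∂x = 1/y + 3y/x^2,
  ∂F/∂y = -x/y^2 - 3/x.

Since d/dx[F] = ∂F/∂x + (∂F/∂y)·y' = 0, solve for y':
  (∂F/∂y)·y' = -∂F/∂x
  dy/dx = -(∂F/∂x)/(∂F/∂y) = -(1/y + 3y/x^2)/(-x/y^2 - 3/x)
        = -((x^2 + 3y^2)/(x^2y))/(-(x^2 + 3y^2)/(xy^2)) = y/x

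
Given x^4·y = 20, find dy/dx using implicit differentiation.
Apply d/dx to both sides, remembering that y depends on x. Each occurrence of y therefore brings in a y' = dy/dx via the chain rule.

With F(x, y) equal to the left-hand side minus the right, differentiate F term by term:
  d/dx[x^4y] = x^4·y' + 4x^3y
  d/dx[-20] = 0
Adding these up, d/dx[F] = 0 becomes
  (4x^3y) + (x^4)·y' = 0,
so isolating y',
  dy/dx = -(4x^3y)/(x^4) = -4y/x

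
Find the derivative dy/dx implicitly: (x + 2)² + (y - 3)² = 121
Differentiate both sides with respect to x, treating y as y(x). By the chain rule, any term containing y contributes a factor of y' = dy/dx when we differentiate it.

Move every term to one side and write the relation as F(x, y) = 0. Term by term,
  d/dx[(x + 2)^2] = 2x + 4
  d/dx[(y - 3)^2] = 2·y'(y - 3)
  d/dx[-121] = 0

The pieces without y' make up ∂F/∂x and the coefficient of y' is ∂F/∂y:
  ∂F/∂x = 2x + 4,
  ∂F/∂y = 2y - 6.

Since d/dx[F] = ∂F/∂x + (∂F/∂y)·y' = 0, solve for y':
  (∂F/∂y)·y' = -∂F/∂x
  dy/dx = -(∂F/∂x)/(∂F/∂y) = -(2x + 4)/(2y - 6) = (-x - 2)/(y - 3)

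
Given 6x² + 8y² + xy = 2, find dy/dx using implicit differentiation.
Differentiate both sides with respect to x, treating y as y(x). By the chain rule, any term containing y contributes a factor of y' = dy/dx when we differentiate it.

Move every term to one side and write the relation as F(x, y) = 0. Term by term,
  d/dx[6x^2] = 12x
  d/dx[xy] = x·y' + y
  d/dx[8y^2] = 16y·y'
  d/dx[-2] = 0

The pieces without y' make up ∂F/∂x and the coefficient of y' is ∂F/∂y:
  ∂F/∂x = 12x + y,
  ∂F/∂y = x + 16y.

Since d/dx[F] = ∂F/∂x + (∂F/∂y)·y' = 0, solve for y':
  (∂F/∂y)·y' = -∂F/∂x
  dy/dx = -(∂F/∂x)/(∂F/∂y) = -(12x + y)/(x + 16y) = (-12x - y)/(x + 16y)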